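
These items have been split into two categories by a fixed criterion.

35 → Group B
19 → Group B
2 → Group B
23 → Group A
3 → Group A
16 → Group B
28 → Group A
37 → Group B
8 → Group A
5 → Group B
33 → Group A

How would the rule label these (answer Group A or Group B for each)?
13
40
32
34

The common property of the 'Group A' items is: ≡ 3 (mod 5). No 'Group B' item has it.

Group A, Group B, Group B, Group B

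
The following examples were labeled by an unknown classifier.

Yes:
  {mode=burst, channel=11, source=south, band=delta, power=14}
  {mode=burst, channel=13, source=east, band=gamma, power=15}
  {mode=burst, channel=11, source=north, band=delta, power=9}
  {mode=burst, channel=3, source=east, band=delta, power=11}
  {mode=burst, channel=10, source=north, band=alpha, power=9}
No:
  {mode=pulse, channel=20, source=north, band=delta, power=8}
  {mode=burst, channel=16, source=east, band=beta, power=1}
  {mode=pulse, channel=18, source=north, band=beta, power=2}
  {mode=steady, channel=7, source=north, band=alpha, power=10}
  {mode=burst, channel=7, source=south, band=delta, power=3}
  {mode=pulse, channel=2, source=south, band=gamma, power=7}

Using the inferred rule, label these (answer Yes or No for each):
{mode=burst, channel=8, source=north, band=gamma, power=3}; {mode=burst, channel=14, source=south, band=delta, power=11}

No, Yes

All 'Yes' examples share one property — mode is burst AND power ≥ 7 — and every 'No' example lacks it.
No: {mode=burst, channel=8, source=north, band=gamma, power=3}, since mode is burst, power = 3. Yes: {mode=burst, channel=14, source=south, band=delta, power=11}, since mode is burst, power = 11.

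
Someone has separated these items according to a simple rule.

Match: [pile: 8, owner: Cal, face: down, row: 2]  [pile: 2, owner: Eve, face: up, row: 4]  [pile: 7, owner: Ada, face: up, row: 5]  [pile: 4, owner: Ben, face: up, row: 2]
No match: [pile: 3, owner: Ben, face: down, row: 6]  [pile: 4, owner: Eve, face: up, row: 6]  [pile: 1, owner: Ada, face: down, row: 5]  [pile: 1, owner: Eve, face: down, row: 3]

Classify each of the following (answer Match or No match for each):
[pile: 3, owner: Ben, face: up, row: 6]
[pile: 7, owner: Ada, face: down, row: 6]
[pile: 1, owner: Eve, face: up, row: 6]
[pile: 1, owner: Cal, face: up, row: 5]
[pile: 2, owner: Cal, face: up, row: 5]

No match, No match, No match, No match, Match

Every 'Match' example satisfies: pile ≥ 2 AND row ≤ 5. None of the 'No match' examples do.
[pile: 3, owner: Ben, face: up, row: 6] → pile = 3, row = 6 → No match.
[pile: 7, owner: Ada, face: down, row: 6] → pile = 7, row = 6 → No match.
[pile: 1, owner: Eve, face: up, row: 6] → pile = 1, row = 6 → No match.
[pile: 1, owner: Cal, face: up, row: 5] → pile = 1, row = 5 → No match.
[pile: 2, owner: Cal, face: up, row: 5] → pile = 2, row = 5 → Match.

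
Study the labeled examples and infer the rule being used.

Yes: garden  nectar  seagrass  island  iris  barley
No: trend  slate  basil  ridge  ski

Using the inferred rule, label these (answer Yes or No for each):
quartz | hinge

The pattern is that an item is 'Yes' exactly when: even length.
quartz: Yes (length 6). hinge: No (length 5).

Yes, No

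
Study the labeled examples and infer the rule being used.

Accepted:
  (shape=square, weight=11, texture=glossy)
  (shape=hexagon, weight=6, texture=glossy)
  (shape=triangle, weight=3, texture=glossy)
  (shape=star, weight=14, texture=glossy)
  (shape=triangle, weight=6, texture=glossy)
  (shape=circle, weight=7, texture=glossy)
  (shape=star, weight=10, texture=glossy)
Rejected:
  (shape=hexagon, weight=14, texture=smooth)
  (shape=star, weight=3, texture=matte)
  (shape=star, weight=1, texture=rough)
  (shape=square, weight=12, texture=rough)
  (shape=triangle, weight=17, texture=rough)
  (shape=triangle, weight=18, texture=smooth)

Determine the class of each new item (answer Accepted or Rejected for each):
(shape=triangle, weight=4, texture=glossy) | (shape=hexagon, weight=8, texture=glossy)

Every 'Accepted' example satisfies: texture is glossy. None of the 'Rejected' examples do.

Accepted, Accepted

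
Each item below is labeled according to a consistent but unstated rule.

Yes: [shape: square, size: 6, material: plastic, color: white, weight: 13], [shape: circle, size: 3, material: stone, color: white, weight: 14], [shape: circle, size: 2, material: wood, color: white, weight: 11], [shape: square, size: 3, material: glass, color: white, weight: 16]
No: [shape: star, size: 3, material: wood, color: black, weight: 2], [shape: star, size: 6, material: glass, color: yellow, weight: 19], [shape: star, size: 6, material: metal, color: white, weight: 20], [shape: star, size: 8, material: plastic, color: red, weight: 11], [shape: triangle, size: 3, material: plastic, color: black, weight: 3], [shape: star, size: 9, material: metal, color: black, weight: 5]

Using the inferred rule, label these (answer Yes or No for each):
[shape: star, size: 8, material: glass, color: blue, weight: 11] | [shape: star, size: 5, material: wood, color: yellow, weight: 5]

A rule that fits every label: color is white AND weight ≤ 16 — true of each 'Yes' example, false of each 'No' one.
[shape: star, size: 8, material: glass, color: blue, weight: 11]: No (color is blue, weight = 11).
[shape: star, size: 5, material: wood, color: yellow, weight: 5]: No (color is yellow, weight = 5).

No, No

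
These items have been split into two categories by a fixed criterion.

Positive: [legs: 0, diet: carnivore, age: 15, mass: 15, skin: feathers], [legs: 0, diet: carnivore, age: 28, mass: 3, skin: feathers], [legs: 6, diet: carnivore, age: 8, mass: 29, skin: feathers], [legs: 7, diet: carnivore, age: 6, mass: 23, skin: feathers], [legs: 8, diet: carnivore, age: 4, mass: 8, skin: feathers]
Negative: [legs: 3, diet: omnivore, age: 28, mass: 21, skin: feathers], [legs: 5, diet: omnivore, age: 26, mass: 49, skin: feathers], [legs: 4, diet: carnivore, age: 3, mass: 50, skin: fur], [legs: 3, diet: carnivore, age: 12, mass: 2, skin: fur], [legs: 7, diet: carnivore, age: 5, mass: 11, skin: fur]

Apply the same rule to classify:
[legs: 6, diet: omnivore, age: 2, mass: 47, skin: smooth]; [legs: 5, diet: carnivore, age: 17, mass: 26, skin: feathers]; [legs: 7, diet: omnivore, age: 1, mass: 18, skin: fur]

Every 'Positive' example satisfies: skin is feathers AND diet is carnivore. None of the 'Negative' examples do.
[legs: 6, diet: omnivore, age: 2, mass: 47, skin: smooth]: skin is smooth, diet is omnivore, doesn't qualify → Negative. [legs: 5, diet: carnivore, age: 17, mass: 26, skin: feathers]: skin is feathers, diet is carnivore, satisfies this → Positive. [legs: 7, diet: omnivore, age: 1, mass: 18, skin: fur]: skin is fur, diet is omnivore, doesn't qualify → Negative.

Negative, Positive, Negative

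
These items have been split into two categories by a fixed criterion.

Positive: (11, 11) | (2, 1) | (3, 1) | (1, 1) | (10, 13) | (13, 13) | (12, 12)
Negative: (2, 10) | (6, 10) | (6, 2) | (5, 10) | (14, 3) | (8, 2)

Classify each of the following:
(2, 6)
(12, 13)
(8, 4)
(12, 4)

Negative, Positive, Negative, Negative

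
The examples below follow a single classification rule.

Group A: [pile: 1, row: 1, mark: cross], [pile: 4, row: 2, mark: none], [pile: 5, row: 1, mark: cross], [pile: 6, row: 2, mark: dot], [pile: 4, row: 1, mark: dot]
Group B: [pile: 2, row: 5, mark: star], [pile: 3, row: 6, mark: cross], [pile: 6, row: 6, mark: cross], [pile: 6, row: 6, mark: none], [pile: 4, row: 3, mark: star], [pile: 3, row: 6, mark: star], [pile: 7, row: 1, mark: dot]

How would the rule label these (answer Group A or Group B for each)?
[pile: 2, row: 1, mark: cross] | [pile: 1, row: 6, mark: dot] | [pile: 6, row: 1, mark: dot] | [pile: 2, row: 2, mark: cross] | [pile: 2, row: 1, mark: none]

A rule that fits every label: pile ≤ 6 AND row ≤ 2 — true of each 'Group A' example, false of each 'Group B' one.

Group A, Group B, Group A, Group A, Group A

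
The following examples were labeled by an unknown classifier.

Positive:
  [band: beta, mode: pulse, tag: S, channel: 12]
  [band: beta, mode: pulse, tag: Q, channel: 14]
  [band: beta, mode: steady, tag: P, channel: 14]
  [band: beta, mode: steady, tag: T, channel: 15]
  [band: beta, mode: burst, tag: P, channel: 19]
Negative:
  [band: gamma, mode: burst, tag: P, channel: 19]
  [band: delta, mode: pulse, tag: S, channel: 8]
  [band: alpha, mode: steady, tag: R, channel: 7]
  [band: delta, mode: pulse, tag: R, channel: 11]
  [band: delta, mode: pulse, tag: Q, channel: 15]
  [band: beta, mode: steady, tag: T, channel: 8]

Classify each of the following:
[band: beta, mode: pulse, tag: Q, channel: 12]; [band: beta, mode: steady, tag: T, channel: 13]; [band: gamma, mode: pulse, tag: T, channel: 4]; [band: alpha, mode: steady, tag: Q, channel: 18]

'Positive' ⟺ band is beta AND channel ≥ 11.
[band: beta, mode: pulse, tag: Q, channel: 12]: band is beta, channel = 12 — has this property, so Positive.
[band: beta, mode: steady, tag: T, channel: 13]: band is beta, channel = 13 — has this property, so Positive.
[band: gamma, mode: pulse, tag: T, channel: 4]: band is gamma, channel = 4 — lacks this property, so Negative.
[band: alpha, mode: steady, tag: Q, channel: 18]: band is alpha, channel = 18 — lacks this property, so Negative.

Positive, Positive, Negative, Negative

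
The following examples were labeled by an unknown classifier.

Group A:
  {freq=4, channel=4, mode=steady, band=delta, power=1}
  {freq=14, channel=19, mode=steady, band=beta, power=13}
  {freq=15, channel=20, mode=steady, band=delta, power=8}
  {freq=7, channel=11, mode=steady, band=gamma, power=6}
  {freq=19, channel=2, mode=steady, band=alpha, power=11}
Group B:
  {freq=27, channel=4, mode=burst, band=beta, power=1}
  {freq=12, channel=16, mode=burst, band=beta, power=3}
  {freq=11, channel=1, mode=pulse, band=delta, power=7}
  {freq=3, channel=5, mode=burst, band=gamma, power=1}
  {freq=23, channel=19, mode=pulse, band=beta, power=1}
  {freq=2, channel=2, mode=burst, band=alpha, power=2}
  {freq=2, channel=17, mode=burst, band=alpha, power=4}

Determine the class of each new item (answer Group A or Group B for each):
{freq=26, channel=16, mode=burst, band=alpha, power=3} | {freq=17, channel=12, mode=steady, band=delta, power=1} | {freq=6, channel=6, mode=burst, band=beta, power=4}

Group B, Group A, Group B

The simplest hypothesis consistent with all the labels is: mode is steady.
{freq=26, channel=16, mode=burst, band=alpha, power=3} — mode is burst, hence Group B. {freq=17, channel=12, mode=steady, band=delta, power=1} — mode is steady, hence Group A. {freq=6, channel=6, mode=burst, band=beta, power=4} — mode is burst, hence Group B.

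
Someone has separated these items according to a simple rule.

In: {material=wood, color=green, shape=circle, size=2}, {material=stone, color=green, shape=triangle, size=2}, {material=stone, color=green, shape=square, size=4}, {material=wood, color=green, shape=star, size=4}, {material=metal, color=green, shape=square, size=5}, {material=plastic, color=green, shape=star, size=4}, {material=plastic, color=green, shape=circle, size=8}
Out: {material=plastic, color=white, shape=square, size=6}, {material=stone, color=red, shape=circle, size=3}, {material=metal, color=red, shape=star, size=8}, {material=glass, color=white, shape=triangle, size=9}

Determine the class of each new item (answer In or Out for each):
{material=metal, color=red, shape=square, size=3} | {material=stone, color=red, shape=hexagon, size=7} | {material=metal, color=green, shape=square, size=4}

Looking at the examples, the only property every 'In' case has and every 'Out' case lacks is: color is green.
{material=metal, color=red, shape=square, size=3}: Out (color is red).
{material=stone, color=red, shape=hexagon, size=7}: Out (color is red).
{material=metal, color=green, shape=square, size=4}: In (color is green).

Out, Out, In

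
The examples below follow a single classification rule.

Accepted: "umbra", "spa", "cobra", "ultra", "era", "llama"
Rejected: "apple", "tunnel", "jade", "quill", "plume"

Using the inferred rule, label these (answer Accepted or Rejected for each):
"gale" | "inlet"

Rejected, Rejected

Looking at the examples, the only property every 'Accepted' case has and every 'Rejected' case lacks is: ends with 'a'.
"gale" → ends with 'e' → Rejected. "inlet" → ends with 't' → Rejected.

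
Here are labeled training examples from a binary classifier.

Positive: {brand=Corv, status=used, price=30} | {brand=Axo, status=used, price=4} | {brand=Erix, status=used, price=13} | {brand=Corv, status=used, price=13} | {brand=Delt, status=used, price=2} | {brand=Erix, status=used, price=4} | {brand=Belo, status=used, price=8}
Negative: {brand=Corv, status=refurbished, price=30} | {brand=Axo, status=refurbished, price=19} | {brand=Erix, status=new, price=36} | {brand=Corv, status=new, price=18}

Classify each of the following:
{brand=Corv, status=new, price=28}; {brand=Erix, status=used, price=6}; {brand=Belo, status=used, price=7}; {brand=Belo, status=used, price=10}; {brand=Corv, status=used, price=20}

Negative, Positive, Positive, Positive, Positive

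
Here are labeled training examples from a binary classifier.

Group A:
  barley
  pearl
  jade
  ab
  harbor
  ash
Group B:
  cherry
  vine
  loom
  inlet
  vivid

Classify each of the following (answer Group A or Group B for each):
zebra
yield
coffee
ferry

The rule appears to be: contains 'a'.

Group A, Group B, Group B, Group B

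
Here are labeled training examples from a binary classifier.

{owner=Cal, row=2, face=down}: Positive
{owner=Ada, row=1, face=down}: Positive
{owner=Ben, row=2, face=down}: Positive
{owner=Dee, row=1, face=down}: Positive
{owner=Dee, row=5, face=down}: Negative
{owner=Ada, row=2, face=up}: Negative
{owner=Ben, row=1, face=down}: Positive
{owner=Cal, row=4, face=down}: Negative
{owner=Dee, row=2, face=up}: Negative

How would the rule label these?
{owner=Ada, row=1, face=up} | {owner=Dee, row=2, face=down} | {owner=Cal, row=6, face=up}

Rule: face is down AND row ≤ 2. This holds for each 'Positive' example and fails for each 'Negative' one.
{owner=Ada, row=1, face=up}: face is up, row = 1 — does not satisfy this, so Negative. {owner=Dee, row=2, face=down}: face is down, row = 2 — has this property, so Positive. {owner=Cal, row=6, face=up}: face is up, row = 6 — does not satisfy this, so Negative.

Negative, Positive, Negative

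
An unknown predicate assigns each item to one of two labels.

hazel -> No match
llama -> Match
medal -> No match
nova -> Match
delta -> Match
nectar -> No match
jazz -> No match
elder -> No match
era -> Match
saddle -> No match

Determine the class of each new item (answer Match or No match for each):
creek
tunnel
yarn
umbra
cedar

The pattern is that an item is 'Match' exactly when: ends with 'a'.
creek: ends with 'k', fails this test → No match.
tunnel: ends with 'l', fails this test → No match.
yarn: ends with 'n', fails this test → No match.
umbra: ends with 'a', satisfies this → Match.
cedar: ends with 'r', fails this test → No match.

No match, No match, No match, Match, No match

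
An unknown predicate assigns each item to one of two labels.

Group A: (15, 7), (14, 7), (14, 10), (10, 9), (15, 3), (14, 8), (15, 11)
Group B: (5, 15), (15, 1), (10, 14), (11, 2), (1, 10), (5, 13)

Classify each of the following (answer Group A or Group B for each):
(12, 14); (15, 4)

Group B, Group A

The rule appears to be: first > second AND sum ≥ 18.
(12, 14): Group B (12 < 14, 12+14 = 26). (15, 4): Group A (15 > 4, 15+4 = 19).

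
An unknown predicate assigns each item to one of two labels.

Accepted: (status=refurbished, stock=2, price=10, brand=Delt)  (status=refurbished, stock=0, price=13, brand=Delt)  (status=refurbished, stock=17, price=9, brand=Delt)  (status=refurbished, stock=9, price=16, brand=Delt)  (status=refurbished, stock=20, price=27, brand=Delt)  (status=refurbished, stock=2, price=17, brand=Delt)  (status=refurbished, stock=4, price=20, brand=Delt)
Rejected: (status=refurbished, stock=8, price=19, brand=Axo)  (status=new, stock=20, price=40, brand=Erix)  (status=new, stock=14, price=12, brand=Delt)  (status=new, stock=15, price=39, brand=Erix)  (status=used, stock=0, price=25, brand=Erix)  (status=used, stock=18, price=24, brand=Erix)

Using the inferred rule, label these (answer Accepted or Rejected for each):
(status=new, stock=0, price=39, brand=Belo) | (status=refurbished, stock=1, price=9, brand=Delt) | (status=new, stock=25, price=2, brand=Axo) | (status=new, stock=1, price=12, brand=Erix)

The rule appears to be: status is refurbished AND brand is Delt.
(status=new, stock=0, price=39, brand=Belo): status is new, brand is Belo — does not satisfy this, so Rejected.
(status=refurbished, stock=1, price=9, brand=Delt): status is refurbished, brand is Delt — checks out, so Accepted.
(status=new, stock=25, price=2, brand=Axo): status is new, brand is Axo — does not satisfy this, so Rejected.
(status=new, stock=1, price=12, brand=Erix): status is new, brand is Erix — does not satisfy this, so Rejected.

Rejected, Accepted, Rejected, Rejected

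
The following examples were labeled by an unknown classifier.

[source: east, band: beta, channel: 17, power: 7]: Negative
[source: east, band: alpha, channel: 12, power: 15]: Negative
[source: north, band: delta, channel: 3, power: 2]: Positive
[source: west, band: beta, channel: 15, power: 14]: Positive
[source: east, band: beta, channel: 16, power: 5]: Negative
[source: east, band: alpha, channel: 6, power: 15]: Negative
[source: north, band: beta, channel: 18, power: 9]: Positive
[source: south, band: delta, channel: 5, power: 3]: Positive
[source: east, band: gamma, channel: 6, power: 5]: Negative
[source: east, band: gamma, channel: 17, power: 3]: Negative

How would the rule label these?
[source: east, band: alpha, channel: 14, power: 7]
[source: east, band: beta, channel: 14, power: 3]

Checking candidate rules against both groups, what survives is: source is not east.
[source: east, band: alpha, channel: 14, power: 7]: source is east, fails the rule → Negative.
[source: east, band: beta, channel: 14, power: 3]: source is east, fails the rule → Negative.

Negative, Negative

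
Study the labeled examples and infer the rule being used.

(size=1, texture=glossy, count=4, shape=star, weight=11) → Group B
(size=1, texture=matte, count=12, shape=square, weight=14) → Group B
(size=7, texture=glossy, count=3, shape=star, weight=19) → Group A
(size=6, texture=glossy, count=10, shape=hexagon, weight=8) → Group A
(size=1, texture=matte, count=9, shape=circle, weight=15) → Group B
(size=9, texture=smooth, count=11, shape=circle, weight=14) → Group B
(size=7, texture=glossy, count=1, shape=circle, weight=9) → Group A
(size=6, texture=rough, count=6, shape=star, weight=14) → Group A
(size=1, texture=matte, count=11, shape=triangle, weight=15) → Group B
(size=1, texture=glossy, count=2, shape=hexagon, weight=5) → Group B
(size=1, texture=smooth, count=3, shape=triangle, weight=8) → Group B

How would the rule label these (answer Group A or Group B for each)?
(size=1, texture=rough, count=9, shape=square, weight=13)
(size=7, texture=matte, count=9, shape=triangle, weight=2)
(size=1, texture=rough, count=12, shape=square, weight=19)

Group B, Group A, Group B

The distinguishing property — size ≥ 6 AND size ≤ 7 — holds for all the 'Group A' cases and none of the 'Group B' cases.
(size=1, texture=rough, count=9, shape=square, weight=13): size = 1, does not satisfy this → Group B. (size=7, texture=matte, count=9, shape=triangle, weight=2): size = 7, checks out → Group A. (size=1, texture=rough, count=12, shape=square, weight=19): size = 1, does not satisfy this → Group B.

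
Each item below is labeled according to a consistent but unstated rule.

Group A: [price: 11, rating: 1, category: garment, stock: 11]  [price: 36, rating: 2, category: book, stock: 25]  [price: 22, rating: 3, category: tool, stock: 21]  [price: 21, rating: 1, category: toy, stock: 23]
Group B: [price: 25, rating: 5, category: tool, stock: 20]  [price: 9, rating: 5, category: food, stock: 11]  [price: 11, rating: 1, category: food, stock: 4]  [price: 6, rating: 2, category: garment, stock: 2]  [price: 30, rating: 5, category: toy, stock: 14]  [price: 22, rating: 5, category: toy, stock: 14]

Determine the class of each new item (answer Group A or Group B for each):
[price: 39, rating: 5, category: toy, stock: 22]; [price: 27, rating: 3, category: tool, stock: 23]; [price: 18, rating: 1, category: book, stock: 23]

Group B, Group A, Group A

A rule that fits every label: stock ≥ 11 AND rating ≤ 3 — true of each 'Group A' example, false of each 'Group B' one.
[price: 39, rating: 5, category: toy, stock: 22] → stock = 22, rating = 5 → Group B.
[price: 27, rating: 3, category: tool, stock: 23] → stock = 23, rating = 3 → Group A.
[price: 18, rating: 1, category: book, stock: 23] → stock = 23, rating = 1 → Group A.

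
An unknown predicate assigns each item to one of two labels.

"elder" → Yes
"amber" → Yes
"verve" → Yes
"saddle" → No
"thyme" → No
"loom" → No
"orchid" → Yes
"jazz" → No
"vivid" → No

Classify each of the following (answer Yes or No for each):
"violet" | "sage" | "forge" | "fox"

No, No, Yes, No

Looking at the examples, the only property every 'Yes' case has and every 'No' case lacks is: contains 'r'.
"violet" → no 'r' → No. "sage" → no 'r' → No. "forge" → has 'r' → Yes. "fox" → no 'r' → No.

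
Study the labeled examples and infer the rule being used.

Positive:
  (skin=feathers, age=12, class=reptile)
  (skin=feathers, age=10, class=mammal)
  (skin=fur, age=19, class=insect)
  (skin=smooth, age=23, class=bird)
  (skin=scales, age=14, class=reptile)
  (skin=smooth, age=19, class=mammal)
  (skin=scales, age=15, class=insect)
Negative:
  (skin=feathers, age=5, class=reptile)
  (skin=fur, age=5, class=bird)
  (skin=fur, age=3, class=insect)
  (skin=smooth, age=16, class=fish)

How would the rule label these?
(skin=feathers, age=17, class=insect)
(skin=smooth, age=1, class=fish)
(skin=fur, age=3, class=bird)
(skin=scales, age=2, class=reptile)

Positive, Negative, Negative, Negative

The rule appears to be: age ≥ 10 AND age ≠ 16.
Positive: (skin=feathers, age=17, class=insect), since age = 17. Negative: (skin=smooth, age=1, class=fish), since age = 1. Negative: (skin=fur, age=3, class=bird), since age = 3. Negative: (skin=scales, age=2, class=reptile), since age = 2.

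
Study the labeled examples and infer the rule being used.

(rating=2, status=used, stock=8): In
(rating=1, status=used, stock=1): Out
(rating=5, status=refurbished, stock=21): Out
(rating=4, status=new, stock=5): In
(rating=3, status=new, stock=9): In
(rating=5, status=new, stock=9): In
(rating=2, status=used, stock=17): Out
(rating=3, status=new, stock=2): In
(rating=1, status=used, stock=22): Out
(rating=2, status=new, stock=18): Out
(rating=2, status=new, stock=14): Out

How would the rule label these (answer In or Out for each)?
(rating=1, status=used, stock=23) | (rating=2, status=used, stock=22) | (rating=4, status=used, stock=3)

Out, Out, In

The rule appears to be: stock ≥ 2 AND stock ≤ 9.
(rating=1, status=used, stock=23) → stock = 23 → Out.
(rating=2, status=used, stock=22) → stock = 22 → Out.
(rating=4, status=used, stock=3) → stock = 3 → In.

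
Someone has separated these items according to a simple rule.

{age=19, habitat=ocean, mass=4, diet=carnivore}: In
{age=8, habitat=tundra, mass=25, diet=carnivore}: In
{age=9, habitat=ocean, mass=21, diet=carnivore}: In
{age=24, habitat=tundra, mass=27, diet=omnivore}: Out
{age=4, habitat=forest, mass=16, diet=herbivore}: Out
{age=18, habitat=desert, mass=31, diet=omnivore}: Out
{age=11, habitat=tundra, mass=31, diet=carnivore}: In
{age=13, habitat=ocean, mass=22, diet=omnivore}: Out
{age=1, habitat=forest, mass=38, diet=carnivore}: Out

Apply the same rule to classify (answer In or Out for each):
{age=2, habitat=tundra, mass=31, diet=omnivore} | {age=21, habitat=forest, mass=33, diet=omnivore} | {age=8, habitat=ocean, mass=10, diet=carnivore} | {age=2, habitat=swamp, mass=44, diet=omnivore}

A rule that fits every label: diet is carnivore AND age ≥ 4 — true of each 'In' example, false of each 'Out' one.
{age=2, habitat=tundra, mass=31, diet=omnivore}: diet is omnivore, age = 2, lacks this property → Out.
{age=21, habitat=forest, mass=33, diet=omnivore}: diet is omnivore, age = 21, lacks this property → Out.
{age=8, habitat=ocean, mass=10, diet=carnivore}: diet is carnivore, age = 8, has this property → In.
{age=2, habitat=swamp, mass=44, diet=omnivore}: diet is omnivore, age = 2, lacks this property → Out.

Out, Out, In, Out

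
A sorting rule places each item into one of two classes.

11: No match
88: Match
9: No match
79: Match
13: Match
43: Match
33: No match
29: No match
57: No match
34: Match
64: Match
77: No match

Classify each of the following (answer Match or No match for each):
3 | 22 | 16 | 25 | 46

No match, Match, Match, Match, Match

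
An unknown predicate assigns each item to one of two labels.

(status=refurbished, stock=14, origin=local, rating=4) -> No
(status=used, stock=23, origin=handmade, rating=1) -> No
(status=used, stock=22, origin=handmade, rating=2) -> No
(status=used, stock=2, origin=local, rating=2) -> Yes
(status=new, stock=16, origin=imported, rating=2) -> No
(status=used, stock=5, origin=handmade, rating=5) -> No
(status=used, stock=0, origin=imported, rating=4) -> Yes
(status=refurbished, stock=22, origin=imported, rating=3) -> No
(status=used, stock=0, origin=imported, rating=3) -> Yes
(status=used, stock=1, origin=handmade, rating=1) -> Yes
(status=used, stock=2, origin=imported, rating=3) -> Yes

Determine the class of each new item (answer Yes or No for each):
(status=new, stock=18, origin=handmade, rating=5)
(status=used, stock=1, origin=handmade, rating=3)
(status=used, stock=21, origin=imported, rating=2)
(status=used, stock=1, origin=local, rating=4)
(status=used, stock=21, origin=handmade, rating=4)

No, Yes, No, Yes, No

All 'Yes' examples share one property — stock ≤ 2 — and every 'No' example lacks it.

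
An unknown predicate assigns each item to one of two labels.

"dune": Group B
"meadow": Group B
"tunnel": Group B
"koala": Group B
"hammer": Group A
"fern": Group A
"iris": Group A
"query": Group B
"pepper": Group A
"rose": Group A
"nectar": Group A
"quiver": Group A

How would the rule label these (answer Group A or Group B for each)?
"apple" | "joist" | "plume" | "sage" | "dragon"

A rule that fits every label: even length AND contains 'r' — true of each 'Group A' example, false of each 'Group B' one.
"apple" — length 5, no 'r', hence Group B.
"joist" — length 5, no 'r', hence Group B.
"plume" — length 5, no 'r', hence Group B.
"sage" — length 4, no 'r', hence Group B.
"dragon" — length 6, has 'r', hence Group A.

Group B, Group B, Group B, Group B, Group A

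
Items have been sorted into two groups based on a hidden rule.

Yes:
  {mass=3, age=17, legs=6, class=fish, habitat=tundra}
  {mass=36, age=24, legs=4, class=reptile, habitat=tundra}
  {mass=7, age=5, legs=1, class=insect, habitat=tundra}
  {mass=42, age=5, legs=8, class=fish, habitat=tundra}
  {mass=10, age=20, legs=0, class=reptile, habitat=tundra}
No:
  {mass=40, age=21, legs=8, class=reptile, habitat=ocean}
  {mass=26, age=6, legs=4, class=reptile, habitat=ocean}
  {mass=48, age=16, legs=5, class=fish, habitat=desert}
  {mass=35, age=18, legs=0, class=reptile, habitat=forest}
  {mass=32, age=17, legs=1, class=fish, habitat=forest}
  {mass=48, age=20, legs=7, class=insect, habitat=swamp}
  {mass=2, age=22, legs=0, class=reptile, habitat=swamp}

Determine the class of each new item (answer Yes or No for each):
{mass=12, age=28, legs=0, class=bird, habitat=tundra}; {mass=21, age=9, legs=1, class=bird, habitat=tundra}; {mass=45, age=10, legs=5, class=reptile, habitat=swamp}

Yes, Yes, No

Every 'Yes' example satisfies: habitat is tundra. None of the 'No' examples do.
{mass=12, age=28, legs=0, class=bird, habitat=tundra}: habitat is tundra — satisfies this, so Yes. {mass=21, age=9, legs=1, class=bird, habitat=tundra}: habitat is tundra — satisfies this, so Yes. {mass=45, age=10, legs=5, class=reptile, habitat=swamp}: habitat is swamp — does not satisfy this, so No.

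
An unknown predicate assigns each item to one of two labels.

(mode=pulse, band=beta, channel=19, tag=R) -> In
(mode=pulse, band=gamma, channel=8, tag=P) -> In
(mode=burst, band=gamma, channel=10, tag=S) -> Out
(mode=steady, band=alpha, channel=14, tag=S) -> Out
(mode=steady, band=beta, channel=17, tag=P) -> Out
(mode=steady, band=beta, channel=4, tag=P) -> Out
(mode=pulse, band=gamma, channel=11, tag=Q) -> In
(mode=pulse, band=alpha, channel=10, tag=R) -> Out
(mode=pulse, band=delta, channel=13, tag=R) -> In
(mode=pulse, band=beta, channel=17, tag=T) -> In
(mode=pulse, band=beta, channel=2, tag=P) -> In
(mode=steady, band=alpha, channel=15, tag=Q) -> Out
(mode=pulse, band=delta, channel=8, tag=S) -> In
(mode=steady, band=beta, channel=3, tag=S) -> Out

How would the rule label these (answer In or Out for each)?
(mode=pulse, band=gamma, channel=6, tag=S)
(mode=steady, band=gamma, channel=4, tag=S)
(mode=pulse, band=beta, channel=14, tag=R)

In, Out, In

The distinguishing property — mode is pulse AND channel ≠ 10 — holds for all the 'In' cases and none of the 'Out' cases.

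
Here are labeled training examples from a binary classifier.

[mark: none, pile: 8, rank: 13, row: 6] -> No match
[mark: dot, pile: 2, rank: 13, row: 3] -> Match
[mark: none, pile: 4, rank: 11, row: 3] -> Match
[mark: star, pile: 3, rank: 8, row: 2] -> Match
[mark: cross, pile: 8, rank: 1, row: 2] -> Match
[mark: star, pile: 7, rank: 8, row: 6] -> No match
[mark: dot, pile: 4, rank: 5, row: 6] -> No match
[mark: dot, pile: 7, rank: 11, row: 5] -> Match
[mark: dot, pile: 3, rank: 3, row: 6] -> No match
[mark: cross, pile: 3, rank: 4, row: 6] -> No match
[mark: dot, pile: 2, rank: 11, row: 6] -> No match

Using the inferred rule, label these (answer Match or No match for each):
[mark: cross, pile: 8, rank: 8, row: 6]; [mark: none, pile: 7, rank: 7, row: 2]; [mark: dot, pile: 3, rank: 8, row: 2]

No match, Match, Match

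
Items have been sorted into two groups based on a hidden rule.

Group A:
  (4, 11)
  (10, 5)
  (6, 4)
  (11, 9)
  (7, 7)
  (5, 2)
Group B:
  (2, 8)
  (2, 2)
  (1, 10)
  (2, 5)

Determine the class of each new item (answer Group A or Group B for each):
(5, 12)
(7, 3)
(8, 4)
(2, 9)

Group A, Group A, Group A, Group B

The common property of the 'Group A' items is: first ≥ 4. No 'Group B' item has it.
Group A: (5, 12), since first 5. Group A: (7, 3), since first 7. Group A: (8, 4), since first 8. Group B: (2, 9), since first 2.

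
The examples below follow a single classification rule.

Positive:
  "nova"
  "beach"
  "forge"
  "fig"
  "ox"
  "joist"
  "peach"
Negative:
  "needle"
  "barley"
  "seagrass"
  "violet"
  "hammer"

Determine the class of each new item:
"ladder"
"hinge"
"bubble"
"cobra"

The distinguishing property — length ≤ 5 — holds for all the 'Positive' cases and none of the 'Negative' cases.
"ladder" → length 6 → Negative.
"hinge" → length 5 → Positive.
"bubble" → length 6 → Negative.
"cobra" → length 5 → Positive.

Negative, Positive, Negative, Positive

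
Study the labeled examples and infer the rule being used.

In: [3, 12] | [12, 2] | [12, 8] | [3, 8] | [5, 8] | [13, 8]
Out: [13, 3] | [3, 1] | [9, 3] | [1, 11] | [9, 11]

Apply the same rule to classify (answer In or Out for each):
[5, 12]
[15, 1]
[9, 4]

'In' ⟺ second is even.
[5, 12]: In (second 12). [15, 1]: Out (second 1). [9, 4]: In (second 4).

In, Out, In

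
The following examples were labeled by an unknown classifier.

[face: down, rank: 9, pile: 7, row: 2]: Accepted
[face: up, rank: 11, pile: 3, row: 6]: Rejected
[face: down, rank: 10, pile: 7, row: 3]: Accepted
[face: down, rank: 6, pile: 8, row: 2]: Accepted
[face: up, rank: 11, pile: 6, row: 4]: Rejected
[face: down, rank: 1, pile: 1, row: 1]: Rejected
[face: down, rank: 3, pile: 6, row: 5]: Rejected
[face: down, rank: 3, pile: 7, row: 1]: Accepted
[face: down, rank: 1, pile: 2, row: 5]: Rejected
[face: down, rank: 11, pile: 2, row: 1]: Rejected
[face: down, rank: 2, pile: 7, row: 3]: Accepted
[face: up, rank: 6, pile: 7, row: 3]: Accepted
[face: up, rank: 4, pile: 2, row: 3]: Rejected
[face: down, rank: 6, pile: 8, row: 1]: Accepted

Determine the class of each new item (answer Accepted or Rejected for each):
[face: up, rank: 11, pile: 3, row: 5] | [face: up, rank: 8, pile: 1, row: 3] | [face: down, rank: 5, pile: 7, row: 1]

The simplest hypothesis consistent with all the labels is: pile ≥ 7.

Rejected, Rejected, Accepted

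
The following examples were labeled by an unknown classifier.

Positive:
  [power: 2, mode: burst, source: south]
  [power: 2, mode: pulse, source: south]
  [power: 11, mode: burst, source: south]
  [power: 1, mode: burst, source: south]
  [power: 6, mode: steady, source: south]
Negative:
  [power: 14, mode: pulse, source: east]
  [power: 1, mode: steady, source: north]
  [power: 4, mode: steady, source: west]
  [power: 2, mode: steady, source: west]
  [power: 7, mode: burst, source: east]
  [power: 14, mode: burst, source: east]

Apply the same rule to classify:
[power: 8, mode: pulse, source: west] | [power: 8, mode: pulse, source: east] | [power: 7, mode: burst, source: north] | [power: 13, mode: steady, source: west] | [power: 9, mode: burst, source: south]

Every 'Positive' example satisfies: source is south. None of the 'Negative' examples do.
[power: 8, mode: pulse, source: west]: source is west, fails the rule → Negative. [power: 8, mode: pulse, source: east]: source is east, fails the rule → Negative. [power: 7, mode: burst, source: north]: source is north, fails the rule → Negative. [power: 13, mode: steady, source: west]: source is west, fails the rule → Negative. [power: 9, mode: burst, source: south]: source is south, matches → Positive.

Negative, Negative, Negative, Negative, Positive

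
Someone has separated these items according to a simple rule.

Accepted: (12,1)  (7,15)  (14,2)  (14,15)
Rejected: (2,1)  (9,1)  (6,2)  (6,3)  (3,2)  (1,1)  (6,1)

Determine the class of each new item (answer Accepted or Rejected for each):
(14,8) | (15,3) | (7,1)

Accepted, Accepted, Rejected

Every 'Accepted' example satisfies: sum ≥ 13. None of the 'Rejected' examples do.
(14,8) → 14+8 = 22 → Accepted. (15,3) → 15+3 = 18 → Accepted. (7,1) → 7+1 = 8 → Rejected.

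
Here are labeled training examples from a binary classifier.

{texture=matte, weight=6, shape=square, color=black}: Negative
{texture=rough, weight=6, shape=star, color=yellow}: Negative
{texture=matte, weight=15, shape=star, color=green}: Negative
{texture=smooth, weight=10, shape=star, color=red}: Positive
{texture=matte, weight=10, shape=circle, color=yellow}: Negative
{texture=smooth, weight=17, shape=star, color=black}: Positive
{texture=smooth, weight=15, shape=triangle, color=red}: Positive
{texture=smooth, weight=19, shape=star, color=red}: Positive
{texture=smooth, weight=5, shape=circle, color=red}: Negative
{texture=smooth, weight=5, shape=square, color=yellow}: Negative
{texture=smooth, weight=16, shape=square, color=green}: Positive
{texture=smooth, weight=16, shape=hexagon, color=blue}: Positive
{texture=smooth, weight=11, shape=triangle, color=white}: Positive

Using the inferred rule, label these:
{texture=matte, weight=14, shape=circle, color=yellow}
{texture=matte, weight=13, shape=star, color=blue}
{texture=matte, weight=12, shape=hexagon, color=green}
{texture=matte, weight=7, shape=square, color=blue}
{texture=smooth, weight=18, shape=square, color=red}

Negative, Negative, Negative, Negative, Positive

The rule appears to be: texture is smooth AND weight ≥ 6.
{texture=matte, weight=14, shape=circle, color=yellow}: Negative (texture is matte, weight = 14). {texture=matte, weight=13, shape=star, color=blue}: Negative (texture is matte, weight = 13). {texture=matte, weight=12, shape=hexagon, color=green}: Negative (texture is matte, weight = 12). {texture=matte, weight=7, shape=square, color=blue}: Negative (texture is matte, weight = 7). {texture=smooth, weight=18, shape=square, color=red}: Positive (texture is smooth, weight = 18).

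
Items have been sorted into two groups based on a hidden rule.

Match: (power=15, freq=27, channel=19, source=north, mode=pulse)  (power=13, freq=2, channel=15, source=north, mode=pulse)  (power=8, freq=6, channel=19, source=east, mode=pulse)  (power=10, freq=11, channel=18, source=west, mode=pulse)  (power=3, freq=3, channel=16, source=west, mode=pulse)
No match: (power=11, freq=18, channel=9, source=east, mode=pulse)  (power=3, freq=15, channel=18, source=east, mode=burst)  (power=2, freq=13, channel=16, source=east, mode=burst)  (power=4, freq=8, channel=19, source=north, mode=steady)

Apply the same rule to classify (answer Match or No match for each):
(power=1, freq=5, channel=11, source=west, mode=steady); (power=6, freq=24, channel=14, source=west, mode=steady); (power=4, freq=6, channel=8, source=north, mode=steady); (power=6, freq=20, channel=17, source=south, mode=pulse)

No match, No match, No match, Match

Every 'Match' example satisfies: mode is pulse AND channel ≥ 15. None of the 'No match' examples do.
(power=1, freq=5, channel=11, source=west, mode=steady): mode is steady, channel = 11, fails the rule → No match.
(power=6, freq=24, channel=14, source=west, mode=steady): mode is steady, channel = 14, fails the rule → No match.
(power=4, freq=6, channel=8, source=north, mode=steady): mode is steady, channel = 8, fails the rule → No match.
(power=6, freq=20, channel=17, source=south, mode=pulse): mode is pulse, channel = 17, satisfies this → Match.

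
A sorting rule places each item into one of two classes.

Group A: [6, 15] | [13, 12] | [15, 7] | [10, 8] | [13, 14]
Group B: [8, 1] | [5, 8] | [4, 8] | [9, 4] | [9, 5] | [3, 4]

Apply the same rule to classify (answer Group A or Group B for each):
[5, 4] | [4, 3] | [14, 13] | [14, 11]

Group B, Group B, Group A, Group A

The classifier is using: sum ≥ 18.
[5, 4]: Group B (5+4 = 9).
[4, 3]: Group B (4+3 = 7).
[14, 13]: Group A (14+13 = 27).
[14, 11]: Group A (14+11 = 25).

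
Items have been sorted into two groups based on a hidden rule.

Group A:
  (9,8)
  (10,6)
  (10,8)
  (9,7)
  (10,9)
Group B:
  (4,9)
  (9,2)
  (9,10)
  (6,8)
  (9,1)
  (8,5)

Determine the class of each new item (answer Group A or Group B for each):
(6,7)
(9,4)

'Group A' ⟺ first > second AND sum ≥ 14.
(6,7): 6 < 7, 6+7 = 13, does not pass → Group B. (9,4): 9 > 4, 9+4 = 13, does not pass → Group B.

Group B, Group B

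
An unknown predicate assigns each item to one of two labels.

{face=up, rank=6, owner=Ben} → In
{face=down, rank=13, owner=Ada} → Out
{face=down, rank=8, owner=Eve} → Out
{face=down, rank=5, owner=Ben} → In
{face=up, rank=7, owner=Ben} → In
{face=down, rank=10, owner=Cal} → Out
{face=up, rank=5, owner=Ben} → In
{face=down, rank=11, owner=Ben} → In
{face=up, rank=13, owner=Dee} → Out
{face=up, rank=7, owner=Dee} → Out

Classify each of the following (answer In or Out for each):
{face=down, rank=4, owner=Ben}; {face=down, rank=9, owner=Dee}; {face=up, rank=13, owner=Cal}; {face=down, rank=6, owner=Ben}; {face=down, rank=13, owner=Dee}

In, Out, Out, In, Out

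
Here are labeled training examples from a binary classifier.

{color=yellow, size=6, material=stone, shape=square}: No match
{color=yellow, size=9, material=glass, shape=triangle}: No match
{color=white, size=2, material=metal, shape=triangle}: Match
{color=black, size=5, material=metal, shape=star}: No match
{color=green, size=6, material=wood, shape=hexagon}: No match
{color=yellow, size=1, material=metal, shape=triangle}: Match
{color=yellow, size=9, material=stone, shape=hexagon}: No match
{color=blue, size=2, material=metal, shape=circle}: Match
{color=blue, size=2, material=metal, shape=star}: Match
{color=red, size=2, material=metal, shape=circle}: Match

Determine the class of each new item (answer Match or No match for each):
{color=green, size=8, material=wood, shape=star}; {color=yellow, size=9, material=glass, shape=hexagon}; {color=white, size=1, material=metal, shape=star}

The classifier is using: size ≤ 2.

No match, No match, Match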